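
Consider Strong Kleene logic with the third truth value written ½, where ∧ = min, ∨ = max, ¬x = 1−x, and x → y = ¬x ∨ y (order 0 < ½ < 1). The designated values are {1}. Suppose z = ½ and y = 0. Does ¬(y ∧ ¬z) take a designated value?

¬z = ¬½ = ½
y ∧ ¬z = 0 ∧ ½ = 0
¬(y ∧ ¬z) = ¬0 = 1
1 ∈ {1}.

Yes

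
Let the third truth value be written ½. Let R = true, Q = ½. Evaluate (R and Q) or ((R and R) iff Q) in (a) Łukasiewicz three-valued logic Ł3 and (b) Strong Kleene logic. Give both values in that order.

In Łukasiewicz three-valued logic Ł3: R and Q = true and ½ = ½
R and R = true and true = true
(R and R) iff Q = true iff ½ = ½  [1 − |1−½|]
(R and Q) or ((R and R) iff Q) = ½ or ½ = ½
In Strong Kleene logic: R and Q = true and ½ = ½
R and R = true and true = true
(R and R) iff Q = true iff ½ = ½
(R and Q) or ((R and R) iff Q) = ½ or ½ = ½

½; ½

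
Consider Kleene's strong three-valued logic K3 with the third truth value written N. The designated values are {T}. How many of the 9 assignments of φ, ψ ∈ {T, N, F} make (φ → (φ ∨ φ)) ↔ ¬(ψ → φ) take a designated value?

1

Designated under: (φ=F, ψ=T).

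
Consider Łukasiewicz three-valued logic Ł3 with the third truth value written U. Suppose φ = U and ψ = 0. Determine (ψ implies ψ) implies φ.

U

ψ implies ψ = 0 implies 0 = 1
(ψ implies ψ) implies φ = 1 implies U = U  [min(1, 1−1+½)]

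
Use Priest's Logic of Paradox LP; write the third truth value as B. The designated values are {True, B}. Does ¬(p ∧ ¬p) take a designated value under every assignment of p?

Yes

Every assignment of p over {True, B, False} gives a value in {True, B}.
In particular, with p=B: ¬(p ∧ ¬p) = B.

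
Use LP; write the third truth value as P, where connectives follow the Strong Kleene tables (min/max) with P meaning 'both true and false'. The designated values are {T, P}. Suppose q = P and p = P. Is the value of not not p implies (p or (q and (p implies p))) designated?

Yes

not p = not P = P
not not p = not P = P
p implies p = P implies P = P  [not P or P]
q and (p implies p) = P and P = P
p or (q and (p implies p)) = P or P = P
not not p implies (p or (q and (p implies p))) = P implies P = P
P ∈ {T, P}.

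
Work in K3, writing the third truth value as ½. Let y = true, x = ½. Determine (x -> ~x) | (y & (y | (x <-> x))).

true

~x = ~½ = ½
x -> ~x = ½ -> ½ = ½  [~½ | ½]
x <-> x = ½ <-> ½ = ½
y | (x <-> x) = true | ½ = true
y & (y | (x <-> x)) = true & true = true
(x -> ~x) | (y & (y | (x <-> x))) = ½ | true = true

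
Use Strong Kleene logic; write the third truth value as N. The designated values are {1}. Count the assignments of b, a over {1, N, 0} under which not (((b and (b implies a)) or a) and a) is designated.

3

Designated under: (b=1, a=0); (b=N, a=0); (b=0, a=0).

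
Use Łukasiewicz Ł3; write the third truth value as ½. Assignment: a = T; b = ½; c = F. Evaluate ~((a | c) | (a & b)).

a | c = T | F = T
a & b = T & ½ = ½
(a | c) | (a & b) = T | ½ = T
~((a | c) | (a & b)) = ~T = F

F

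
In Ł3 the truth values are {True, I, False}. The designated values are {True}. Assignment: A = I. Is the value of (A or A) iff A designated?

Yes

A or A = I or I = I
(A or A) iff A = I iff I = True  [1 − |½−½|]
True ∈ {True}.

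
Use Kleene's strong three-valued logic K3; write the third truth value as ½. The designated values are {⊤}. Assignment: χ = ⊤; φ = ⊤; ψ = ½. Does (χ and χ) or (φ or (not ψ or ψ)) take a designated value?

χ and χ = ⊤ and ⊤ = ⊤
not ψ = not ½ = ½
not ψ or ψ = ½ or ½ = ½
φ or (not ψ or ψ) = ⊤ or ½ = ⊤
(χ and χ) or (φ or (not ψ or ψ)) = ⊤ or ⊤ = ⊤
⊤ ∈ {⊤}.

Yes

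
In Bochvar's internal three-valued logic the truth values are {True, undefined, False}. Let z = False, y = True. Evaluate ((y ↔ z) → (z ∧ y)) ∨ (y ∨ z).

True

y ↔ z = True ↔ False = False
z ∧ y = False ∧ True = False
(y ↔ z) → (z ∧ y) = False → False = True
y ∨ z = True ∨ False = True
((y ↔ z) → (z ∧ y)) ∨ (y ∨ z) = True ∨ True = True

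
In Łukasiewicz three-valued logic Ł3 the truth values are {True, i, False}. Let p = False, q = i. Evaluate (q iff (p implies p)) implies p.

i

p implies p = False implies False = True
q iff (p implies p) = i iff True = i  [1 − |½−1|]
(q iff (p implies p)) implies p = i implies False = i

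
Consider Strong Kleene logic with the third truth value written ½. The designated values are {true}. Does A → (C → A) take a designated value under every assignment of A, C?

Countermodel: A=½, C=true gives ½, which is not designated.

No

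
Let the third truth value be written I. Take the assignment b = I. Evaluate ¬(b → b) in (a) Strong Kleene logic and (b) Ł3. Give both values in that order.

I; False

In Strong Kleene logic: b → b = I → I = I
¬(b → b) = ¬I = I
In Ł3: b → b = I → I = True  [min(1, 1−½+½)]
¬(b → b) = ¬True = False
They differ because Strong Kleene logic and Ł3 treat I differently under implication.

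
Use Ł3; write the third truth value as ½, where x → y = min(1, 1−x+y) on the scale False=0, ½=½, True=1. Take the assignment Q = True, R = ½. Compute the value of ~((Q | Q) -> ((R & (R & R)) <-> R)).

Q | Q = True | True = True
R & R = ½ & ½ = ½
R & (R & R) = ½ & ½ = ½
(R & (R & R)) <-> R = ½ <-> ½ = True  [1 − |½−½|]
(Q | Q) -> ((R & (R & R)) <-> R) = True -> True = True
~((Q | Q) -> ((R & (R & R)) <-> R)) = ~True = False

False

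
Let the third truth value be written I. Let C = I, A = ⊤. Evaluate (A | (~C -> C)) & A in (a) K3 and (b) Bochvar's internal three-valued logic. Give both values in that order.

⊤; I

In K3: ~C = ~I = I
~C -> C = I -> I = I  [~I | I]
A | (~C -> C) = ⊤ | I = ⊤
(A | (~C -> C)) & A = ⊤ & ⊤ = ⊤
In Bochvar's internal three-valued logic: ~C = ~I = I
~C -> C = I -> I = I  [any arg is the third value ⇒ result is the third value]
A | (~C -> C) = ⊤ | I = I
(A | (~C -> C)) & A = I & ⊤ = I
They differ because K3 and Bochvar's internal three-valued logic treat I differently under the binary connectives.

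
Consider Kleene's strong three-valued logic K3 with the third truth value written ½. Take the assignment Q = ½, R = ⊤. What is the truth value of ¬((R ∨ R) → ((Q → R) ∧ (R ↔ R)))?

⊥

R ∨ R = ⊤ ∨ ⊤ = ⊤
Q → R = ½ → ⊤ = ⊤  [¬½ ∨ ⊤]
R ↔ R = ⊤ ↔ ⊤ = ⊤
(Q → R) ∧ (R ↔ R) = ⊤ ∧ ⊤ = ⊤
(R ∨ R) → ((Q → R) ∧ (R ↔ R)) = ⊤ → ⊤ = ⊤
¬((R ∨ R) → ((Q → R) ∧ (R ↔ R))) = ¬⊤ = ⊥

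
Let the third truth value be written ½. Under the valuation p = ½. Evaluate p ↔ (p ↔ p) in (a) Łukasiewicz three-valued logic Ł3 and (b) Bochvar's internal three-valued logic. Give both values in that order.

½; ½

In Łukasiewicz three-valued logic Ł3: p ↔ p = ½ ↔ ½ = True  [1 − |½−½|]
p ↔ (p ↔ p) = ½ ↔ True = ½
In Bochvar's internal three-valued logic: p ↔ p = ½ ↔ ½ = ½
p ↔ (p ↔ p) = ½ ↔ ½ = ½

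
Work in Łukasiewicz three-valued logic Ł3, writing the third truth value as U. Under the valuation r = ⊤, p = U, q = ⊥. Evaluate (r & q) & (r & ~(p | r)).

⊥

r & q = ⊤ & ⊥ = ⊥
p | r = U | ⊤ = ⊤
~(p | r) = ~⊤ = ⊥
r & ~(p | r) = ⊤ & ⊥ = ⊥
(r & q) & (r & ~(p | r)) = ⊥ & ⊥ = ⊥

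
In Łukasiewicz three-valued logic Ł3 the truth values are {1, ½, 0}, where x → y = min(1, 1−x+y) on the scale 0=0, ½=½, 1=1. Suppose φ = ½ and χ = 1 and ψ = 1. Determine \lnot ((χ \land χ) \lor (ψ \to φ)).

0

χ \land χ = 1 \land 1 = 1
ψ \to φ = 1 \to ½ = ½
(χ \land χ) \lor (ψ \to φ) = 1 \lor ½ = 1
\lnot ((χ \land χ) \lor (ψ \to φ)) = \lnot 1 = 0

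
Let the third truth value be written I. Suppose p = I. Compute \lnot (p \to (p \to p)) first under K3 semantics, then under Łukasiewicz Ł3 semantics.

In K3: p \to p = I \to I = I  [\lnot I \lor I]
p \to (p \to p) = I \to I = I
\lnot (p \to (p \to p)) = \lnot I = I
In Łukasiewicz Ł3: p \to p = I \to I = T  [min(1, 1−½+½)]
p \to (p \to p) = I \to T = T
\lnot (p \to (p \to p)) = \lnot T = F
They differ because K3 and Łukasiewicz Ł3 treat I differently under implication.

I; F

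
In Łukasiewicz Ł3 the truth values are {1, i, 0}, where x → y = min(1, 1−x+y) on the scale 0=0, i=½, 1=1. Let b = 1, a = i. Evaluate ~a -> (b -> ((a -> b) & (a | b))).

1

~a = ~i = i
a -> b = i -> 1 = 1  [min(1, 1−½+1)]
a | b = i | 1 = 1
(a -> b) & (a | b) = 1 & 1 = 1
b -> ((a -> b) & (a | b)) = 1 -> 1 = 1
~a -> (b -> ((a -> b) & (a | b))) = i -> 1 = 1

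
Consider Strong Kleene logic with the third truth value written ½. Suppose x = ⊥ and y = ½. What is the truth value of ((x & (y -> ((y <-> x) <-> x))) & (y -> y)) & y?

y <-> x = ½ <-> ⊥ = ½
(y <-> x) <-> x = ½ <-> ⊥ = ½
y -> ((y <-> x) <-> x) = ½ -> ½ = ½  [~½ | ½]
x & (y -> ((y <-> x) <-> x)) = ⊥ & ½ = ⊥
y -> y = ½ -> ½ = ½
(x & (y -> ((y <-> x) <-> x))) & (y -> y) = ⊥ & ½ = ⊥
((x & (y -> ((y <-> x) <-> x))) & (y -> y)) & y = ⊥ & ½ = ⊥

⊥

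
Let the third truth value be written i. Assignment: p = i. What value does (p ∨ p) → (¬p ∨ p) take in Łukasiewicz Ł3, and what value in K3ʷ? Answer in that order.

True; i

In Łukasiewicz Ł3: p ∨ p = i ∨ i = i
¬p = ¬i = i
¬p ∨ p = i ∨ i = i
(p ∨ p) → (¬p ∨ p) = i → i = True
In K3ʷ: p ∨ p = i ∨ i = i
¬p = ¬i = i
¬p ∨ p = i ∨ i = i
(p ∨ p) → (¬p ∨ p) = i → i = i
They differ because Łukasiewicz Ł3 and K3ʷ treat i differently under the binary connectives.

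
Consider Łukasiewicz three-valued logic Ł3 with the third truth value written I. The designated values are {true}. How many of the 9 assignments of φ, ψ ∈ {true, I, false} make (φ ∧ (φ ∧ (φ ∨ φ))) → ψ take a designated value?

6

Of the 9 assignments, 6 give a value in {true}.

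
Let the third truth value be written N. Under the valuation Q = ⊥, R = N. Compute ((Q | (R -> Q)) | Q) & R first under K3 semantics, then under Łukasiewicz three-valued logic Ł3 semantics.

N; N

In K3: R -> Q = N -> ⊥ = N  [~N | ⊥]
Q | (R -> Q) = ⊥ | N = N
(Q | (R -> Q)) | Q = N | ⊥ = N
((Q | (R -> Q)) | Q) & R = N & N = N
In Łukasiewicz three-valued logic Ł3: R -> Q = N -> ⊥ = N  [min(1, 1−½+0)]
Q | (R -> Q) = ⊥ | N = N
(Q | (R -> Q)) | Q = N | ⊥ = N
((Q | (R -> Q)) | Q) & R = N & N = N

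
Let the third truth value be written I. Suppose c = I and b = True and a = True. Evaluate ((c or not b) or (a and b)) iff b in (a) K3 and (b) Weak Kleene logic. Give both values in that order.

True; I

In K3: not b = not True = False
c or not b = I or False = I
a and b = True and True = True
(c or not b) or (a and b) = I or True = True
((c or not b) or (a and b)) iff b = True iff True = True
In Weak Kleene logic: not b = not True = False
c or not b = I or False = I
a and b = True and True = True
(c or not b) or (a and b) = I or True = I
((c or not b) or (a and b)) iff b = I iff True = I
They differ because K3 and Weak Kleene logic treat I differently under the binary connectives.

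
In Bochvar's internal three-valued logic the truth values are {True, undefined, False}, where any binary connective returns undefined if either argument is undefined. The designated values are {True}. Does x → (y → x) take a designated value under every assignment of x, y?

No

Countermodel: x=True, y=undefined gives undefined, which is not designated.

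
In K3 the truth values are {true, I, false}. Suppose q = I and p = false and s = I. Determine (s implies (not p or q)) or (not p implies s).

not p = not false = true
not p or q = true or I = true
s implies (not p or q) = I implies true = true  [not I or true]
not p = not false = true
not p implies s = true implies I = I
(s implies (not p or q)) or (not p implies s) = true or I = true

true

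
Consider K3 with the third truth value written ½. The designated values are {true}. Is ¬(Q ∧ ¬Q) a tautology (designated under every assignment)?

Countermodel: Q=½ gives ½, which is not designated.

No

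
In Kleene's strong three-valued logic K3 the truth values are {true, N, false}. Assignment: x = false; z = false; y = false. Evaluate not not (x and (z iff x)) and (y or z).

false

z iff x = false iff false = true
x and (z iff x) = false and true = false
not (x and (z iff x)) = not false = true
not not (x and (z iff x)) = not true = false
y or z = false or false = false
not not (x and (z iff x)) and (y or z) = false and false = false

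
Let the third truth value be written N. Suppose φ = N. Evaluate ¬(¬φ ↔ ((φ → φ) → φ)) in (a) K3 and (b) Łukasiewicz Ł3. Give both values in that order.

N; False

In K3: ¬φ = ¬N = N
φ → φ = N → N = N
(φ → φ) → φ = N → N = N
¬φ ↔ ((φ → φ) → φ) = N ↔ N = N
¬(¬φ ↔ ((φ → φ) → φ)) = ¬N = N
In Łukasiewicz Ł3: ¬φ = ¬N = N
φ → φ = N → N = True  [min(1, 1−½+½)]
(φ → φ) → φ = True → N = N
¬φ ↔ ((φ → φ) → φ) = N ↔ N = True
¬(¬φ ↔ ((φ → φ) → φ)) = ¬True = False
They differ because K3 and Łukasiewicz Ł3 treat N differently under implication.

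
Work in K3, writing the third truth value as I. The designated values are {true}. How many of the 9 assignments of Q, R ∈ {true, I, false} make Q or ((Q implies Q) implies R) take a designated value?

Of the 9 assignments, 5 give a value in {true}.

5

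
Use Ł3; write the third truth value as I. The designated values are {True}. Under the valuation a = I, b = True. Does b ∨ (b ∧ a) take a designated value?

Yes

b ∧ a = True ∧ I = I
b ∨ (b ∧ a) = True ∨ I = True
True ∈ {True}.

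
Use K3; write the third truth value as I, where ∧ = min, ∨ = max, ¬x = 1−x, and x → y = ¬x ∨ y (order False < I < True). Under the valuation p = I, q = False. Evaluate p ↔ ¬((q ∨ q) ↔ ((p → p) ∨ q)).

I

q ∨ q = False ∨ False = False
p → p = I → I = I  [¬I ∨ I]
(p → p) ∨ q = I ∨ False = I
(q ∨ q) ↔ ((p → p) ∨ q) = False ↔ I = I
¬((q ∨ q) ↔ ((p → p) ∨ q)) = ¬I = I
p ↔ ¬((q ∨ q) ↔ ((p → p) ∨ q)) = I ↔ I = I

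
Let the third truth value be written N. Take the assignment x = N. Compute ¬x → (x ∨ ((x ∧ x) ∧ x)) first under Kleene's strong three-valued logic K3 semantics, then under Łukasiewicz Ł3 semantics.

N; 1

In Kleene's strong three-valued logic K3: ¬x = ¬N = N
x ∧ x = N ∧ N = N
(x ∧ x) ∧ x = N ∧ N = N
x ∨ ((x ∧ x) ∧ x) = N ∨ N = N
¬x → (x ∨ ((x ∧ x) ∧ x)) = N → N = N  [¬N ∨ N]
In Łukasiewicz Ł3: ¬x = ¬N = N
x ∧ x = N ∧ N = N
(x ∧ x) ∧ x = N ∧ N = N
x ∨ ((x ∧ x) ∧ x) = N ∨ N = N
¬x → (x ∨ ((x ∧ x) ∧ x)) = N → N = 1
They differ because Kleene's strong three-valued logic K3 and Łukasiewicz Ł3 treat N differently under implication.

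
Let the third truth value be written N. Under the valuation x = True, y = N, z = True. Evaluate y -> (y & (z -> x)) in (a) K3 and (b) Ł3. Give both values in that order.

In K3: z -> x = True -> True = True
y & (z -> x) = N & True = N
y -> (y & (z -> x)) = N -> N = N  [~N | N]
In Ł3: z -> x = True -> True = True
y & (z -> x) = N & True = N
y -> (y & (z -> x)) = N -> N = True  [min(1, 1−½+½)]
They differ because K3 and Ł3 treat N differently under implication.

N; True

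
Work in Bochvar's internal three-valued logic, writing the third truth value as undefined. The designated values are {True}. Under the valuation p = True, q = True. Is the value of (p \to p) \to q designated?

p \to p = True \to True = True
(p \to p) \to q = True \to True = True
True ∈ {True}.

Yes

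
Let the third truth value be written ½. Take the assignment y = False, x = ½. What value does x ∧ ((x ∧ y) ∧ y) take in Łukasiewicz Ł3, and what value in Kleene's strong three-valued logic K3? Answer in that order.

False; False

In Łukasiewicz Ł3: x ∧ y = ½ ∧ False = False
(x ∧ y) ∧ y = False ∧ False = False
x ∧ ((x ∧ y) ∧ y) = ½ ∧ False = False
In Kleene's strong three-valued logic K3: x ∧ y = ½ ∧ False = False
(x ∧ y) ∧ y = False ∧ False = False
x ∧ ((x ∧ y) ∧ y) = ½ ∧ False = False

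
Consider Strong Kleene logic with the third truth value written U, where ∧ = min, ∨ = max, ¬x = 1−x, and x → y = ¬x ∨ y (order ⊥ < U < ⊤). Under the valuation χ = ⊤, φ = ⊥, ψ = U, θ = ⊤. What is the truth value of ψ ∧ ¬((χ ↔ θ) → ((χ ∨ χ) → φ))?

U

χ ↔ θ = ⊤ ↔ ⊤ = ⊤
χ ∨ χ = ⊤ ∨ ⊤ = ⊤
(χ ∨ χ) → φ = ⊤ → ⊥ = ⊥
(χ ↔ θ) → ((χ ∨ χ) → φ) = ⊤ → ⊥ = ⊥
¬((χ ↔ θ) → ((χ ∨ χ) → φ)) = ¬⊥ = ⊤
ψ ∧ ¬((χ ↔ θ) → ((χ ∨ χ) → φ)) = U ∧ ⊤ = U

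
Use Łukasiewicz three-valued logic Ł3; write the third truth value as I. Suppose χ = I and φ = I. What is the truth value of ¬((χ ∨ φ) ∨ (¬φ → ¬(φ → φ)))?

χ ∨ φ = I ∨ I = I
¬φ = ¬I = I
φ → φ = I → I = T  [min(1, 1−½+½)]
¬(φ → φ) = ¬T = F
¬φ → ¬(φ → φ) = I → F = I
(χ ∨ φ) ∨ (¬φ → ¬(φ → φ)) = I ∨ I = I
¬((χ ∨ φ) ∨ (¬φ → ¬(φ → φ))) = ¬I = I

I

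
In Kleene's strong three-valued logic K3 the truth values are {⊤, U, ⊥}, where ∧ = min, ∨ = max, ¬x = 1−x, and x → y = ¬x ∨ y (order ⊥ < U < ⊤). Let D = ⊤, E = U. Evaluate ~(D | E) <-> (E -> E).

D | E = ⊤ | U = ⊤
~(D | E) = ~⊤ = ⊥
E -> E = U -> U = U  [~U | U]
~(D | E) <-> (E -> E) = ⊥ <-> U = U

U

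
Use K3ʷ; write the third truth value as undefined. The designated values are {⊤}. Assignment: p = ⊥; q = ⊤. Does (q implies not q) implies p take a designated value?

not q = not ⊤ = ⊥
q implies not q = ⊤ implies ⊥ = ⊥
(q implies not q) implies p = ⊥ implies ⊥ = ⊤
⊤ ∈ {⊤}.

Yes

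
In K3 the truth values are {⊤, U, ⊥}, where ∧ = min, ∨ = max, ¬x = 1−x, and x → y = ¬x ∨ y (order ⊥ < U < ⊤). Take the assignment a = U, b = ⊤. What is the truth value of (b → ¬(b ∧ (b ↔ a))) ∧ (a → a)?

b ↔ a = ⊤ ↔ U = U
b ∧ (b ↔ a) = ⊤ ∧ U = U
¬(b ∧ (b ↔ a)) = ¬U = U
b → ¬(b ∧ (b ↔ a)) = ⊤ → U = U  [¬⊤ ∨ U]
a → a = U → U = U
(b → ¬(b ∧ (b ↔ a))) ∧ (a → a) = U ∧ U = U

U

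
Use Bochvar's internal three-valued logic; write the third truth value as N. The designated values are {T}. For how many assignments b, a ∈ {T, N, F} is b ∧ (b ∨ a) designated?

2

Designated under: (b=T, a=T); (b=T, a=F).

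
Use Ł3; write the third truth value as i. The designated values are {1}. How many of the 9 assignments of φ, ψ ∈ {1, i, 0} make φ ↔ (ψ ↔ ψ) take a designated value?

3

Designated under: (φ=1, ψ=1); (φ=1, ψ=i); (φ=1, ψ=0).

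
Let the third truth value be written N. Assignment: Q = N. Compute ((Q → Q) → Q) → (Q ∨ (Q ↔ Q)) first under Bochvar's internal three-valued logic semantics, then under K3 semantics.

In Bochvar's internal three-valued logic: Q → Q = N → N = N
(Q → Q) → Q = N → N = N
Q ↔ Q = N ↔ N = N
Q ∨ (Q ↔ Q) = N ∨ N = N
((Q → Q) → Q) → (Q ∨ (Q ↔ Q)) = N → N = N
In K3: Q → Q = N → N = N  [¬N ∨ N]
(Q → Q) → Q = N → N = N
Q ↔ Q = N ↔ N = N
Q ∨ (Q ↔ Q) = N ∨ N = N
((Q → Q) → Q) → (Q ∨ (Q ↔ Q)) = N → N = N

N; N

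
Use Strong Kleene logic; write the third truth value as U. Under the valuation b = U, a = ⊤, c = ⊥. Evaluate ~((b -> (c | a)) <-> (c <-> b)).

U

c | a = ⊥ | ⊤ = ⊤
b -> (c | a) = U -> ⊤ = ⊤
c <-> b = ⊥ <-> U = U
(b -> (c | a)) <-> (c <-> b) = ⊤ <-> U = U
~((b -> (c | a)) <-> (c <-> b)) = ~U = U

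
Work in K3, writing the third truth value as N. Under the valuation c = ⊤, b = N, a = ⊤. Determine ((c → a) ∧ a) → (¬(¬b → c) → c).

⊤

c → a = ⊤ → ⊤ = ⊤
(c → a) ∧ a = ⊤ ∧ ⊤ = ⊤
¬b = ¬N = N
¬b → c = N → ⊤ = ⊤
¬(¬b → c) = ¬⊤ = ⊥
¬(¬b → c) → c = ⊥ → ⊤ = ⊤
((c → a) ∧ a) → (¬(¬b → c) → c) = ⊤ → ⊤ = ⊤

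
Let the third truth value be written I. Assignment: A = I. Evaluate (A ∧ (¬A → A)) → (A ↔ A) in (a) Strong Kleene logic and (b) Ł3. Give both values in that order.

I; true

In Strong Kleene logic: ¬A = ¬I = I
¬A → A = I → I = I  [¬I ∨ I]
A ∧ (¬A → A) = I ∧ I = I
A ↔ A = I ↔ I = I
(A ∧ (¬A → A)) → (A ↔ A) = I → I = I
In Ł3: ¬A = ¬I = I
¬A → A = I → I = true  [min(1, 1−½+½)]
A ∧ (¬A → A) = I ∧ true = I
A ↔ A = I ↔ I = true
(A ∧ (¬A → A)) → (A ↔ A) = I → true = true
They differ because Strong Kleene logic and Ł3 treat I differently under implication.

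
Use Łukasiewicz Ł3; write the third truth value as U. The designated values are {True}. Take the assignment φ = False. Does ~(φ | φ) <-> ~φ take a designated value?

φ | φ = False | False = False
~(φ | φ) = ~False = True
~φ = ~False = True
~(φ | φ) <-> ~φ = True <-> True = True
True ∈ {True}.

Yes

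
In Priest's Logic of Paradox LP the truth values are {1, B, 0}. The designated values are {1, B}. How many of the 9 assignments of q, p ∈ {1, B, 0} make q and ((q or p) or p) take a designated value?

6

Of the 9 assignments, 6 give a value in {1, B}.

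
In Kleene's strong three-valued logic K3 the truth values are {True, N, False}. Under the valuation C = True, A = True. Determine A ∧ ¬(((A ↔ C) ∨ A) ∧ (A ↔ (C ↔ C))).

False

A ↔ C = True ↔ True = True
(A ↔ C) ∨ A = True ∨ True = True
C ↔ C = True ↔ True = True
A ↔ (C ↔ C) = True ↔ True = True
((A ↔ C) ∨ A) ∧ (A ↔ (C ↔ C)) = True ∧ True = True
¬(((A ↔ C) ∨ A) ∧ (A ↔ (C ↔ C))) = ¬True = False
A ∧ ¬(((A ↔ C) ∨ A) ∧ (A ↔ (C ↔ C))) = True ∧ False = False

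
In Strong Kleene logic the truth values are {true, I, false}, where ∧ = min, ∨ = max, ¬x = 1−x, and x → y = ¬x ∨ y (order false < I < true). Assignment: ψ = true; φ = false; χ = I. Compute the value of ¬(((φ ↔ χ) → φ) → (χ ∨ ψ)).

false

φ ↔ χ = false ↔ I = I
(φ ↔ χ) → φ = I → false = I  [¬I ∨ false]
χ ∨ ψ = I ∨ true = true
((φ ↔ χ) → φ) → (χ ∨ ψ) = I → true = true
¬(((φ ↔ χ) → φ) → (χ ∨ ψ)) = ¬true = false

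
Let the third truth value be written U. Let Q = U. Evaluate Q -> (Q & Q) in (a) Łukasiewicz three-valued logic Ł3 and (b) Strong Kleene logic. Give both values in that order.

In Łukasiewicz three-valued logic Ł3: Q & Q = U & U = U
Q -> (Q & Q) = U -> U = T
In Strong Kleene logic: Q & Q = U & U = U
Q -> (Q & Q) = U -> U = U
They differ because Łukasiewicz three-valued logic Ł3 and Strong Kleene logic treat U differently under implication.

T; U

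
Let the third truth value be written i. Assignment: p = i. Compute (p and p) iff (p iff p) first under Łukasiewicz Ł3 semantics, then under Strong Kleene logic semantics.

In Łukasiewicz Ł3: p and p = i and i = i
p iff p = i iff i = 1
(p and p) iff (p iff p) = i iff 1 = i
In Strong Kleene logic: p and p = i and i = i
p iff p = i iff i = i
(p and p) iff (p iff p) = i iff i = i

i; i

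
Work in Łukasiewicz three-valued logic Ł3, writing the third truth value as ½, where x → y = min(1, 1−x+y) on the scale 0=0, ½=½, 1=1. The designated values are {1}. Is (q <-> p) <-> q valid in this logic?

No

Countermodel: q=1, p=½ gives ½, which is not designated.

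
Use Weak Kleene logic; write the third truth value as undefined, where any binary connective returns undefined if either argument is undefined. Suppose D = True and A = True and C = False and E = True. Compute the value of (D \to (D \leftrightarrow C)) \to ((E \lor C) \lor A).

True

D \leftrightarrow C = True \leftrightarrow False = False
D \to (D \leftrightarrow C) = True \to False = False
E \lor C = True \lor False = True
(E \lor C) \lor A = True \lor True = True
(D \to (D \leftrightarrow C)) \to ((E \lor C) \lor A) = False \to True = True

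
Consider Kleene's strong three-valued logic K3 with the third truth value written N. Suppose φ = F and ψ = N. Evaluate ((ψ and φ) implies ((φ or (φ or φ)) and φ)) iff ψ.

ψ and φ = N and F = F
φ or φ = F or F = F
φ or (φ or φ) = F or F = F
(φ or (φ or φ)) and φ = F and F = F
(ψ and φ) implies ((φ or (φ or φ)) and φ) = F implies F = T
((ψ and φ) implies ((φ or (φ or φ)) and φ)) iff ψ = T iff N = N

N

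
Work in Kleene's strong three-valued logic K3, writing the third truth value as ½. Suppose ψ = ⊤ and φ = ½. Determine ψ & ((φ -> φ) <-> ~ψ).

½

φ -> φ = ½ -> ½ = ½  [~½ | ½]
~ψ = ~⊤ = ⊥
(φ -> φ) <-> ~ψ = ½ <-> ⊥ = ½
ψ & ((φ -> φ) <-> ~ψ) = ⊤ & ½ = ½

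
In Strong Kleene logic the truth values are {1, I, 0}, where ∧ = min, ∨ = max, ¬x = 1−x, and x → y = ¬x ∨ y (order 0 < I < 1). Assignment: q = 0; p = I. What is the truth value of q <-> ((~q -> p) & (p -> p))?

I

~q = ~0 = 1
~q -> p = 1 -> I = I  [~1 | I]
p -> p = I -> I = I
(~q -> p) & (p -> p) = I & I = I
q <-> ((~q -> p) & (p -> p)) = 0 <-> I = I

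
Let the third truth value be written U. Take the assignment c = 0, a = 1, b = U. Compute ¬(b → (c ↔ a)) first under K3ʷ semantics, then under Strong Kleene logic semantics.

In K3ʷ: c ↔ a = 0 ↔ 1 = 0
b → (c ↔ a) = U → 0 = U  [any arg is the third value ⇒ result is the third value]
¬(b → (c ↔ a)) = ¬U = U
In Strong Kleene logic: c ↔ a = 0 ↔ 1 = 0
b → (c ↔ a) = U → 0 = U
¬(b → (c ↔ a)) = ¬U = U

U; U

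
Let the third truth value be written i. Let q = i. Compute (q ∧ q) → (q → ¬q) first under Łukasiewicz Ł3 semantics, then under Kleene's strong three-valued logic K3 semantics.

In Łukasiewicz Ł3: q ∧ q = i ∧ i = i
¬q = ¬i = i
q → ¬q = i → i = 1  [min(1, 1−½+½)]
(q ∧ q) → (q → ¬q) = i → 1 = 1
In Kleene's strong three-valued logic K3: q ∧ q = i ∧ i = i
¬q = ¬i = i
q → ¬q = i → i = i
(q ∧ q) → (q → ¬q) = i → i = i
They differ because Łukasiewicz Ł3 and Kleene's strong three-valued logic K3 treat i differently under implication.

1; i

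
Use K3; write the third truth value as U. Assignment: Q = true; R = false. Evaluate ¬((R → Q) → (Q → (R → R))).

R → Q = false → true = true
R → R = false → false = true
Q → (R → R) = true → true = true
(R → Q) → (Q → (R → R)) = true → true = true
¬((R → Q) → (Q → (R → R))) = ¬true = false

false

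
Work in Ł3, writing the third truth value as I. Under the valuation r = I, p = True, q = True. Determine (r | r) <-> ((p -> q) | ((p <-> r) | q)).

I

r | r = I | I = I
p -> q = True -> True = True
p <-> r = True <-> I = I
(p <-> r) | q = I | True = True
(p -> q) | ((p <-> r) | q) = True | True = True
(r | r) <-> ((p -> q) | ((p <-> r) | q)) = I <-> True = I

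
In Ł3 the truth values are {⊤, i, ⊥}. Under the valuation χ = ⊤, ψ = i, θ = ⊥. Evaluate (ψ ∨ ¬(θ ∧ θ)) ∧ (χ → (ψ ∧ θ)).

⊥

θ ∧ θ = ⊥ ∧ ⊥ = ⊥
¬(θ ∧ θ) = ¬⊥ = ⊤
ψ ∨ ¬(θ ∧ θ) = i ∨ ⊤ = ⊤
ψ ∧ θ = i ∧ ⊥ = ⊥
χ → (ψ ∧ θ) = ⊤ → ⊥ = ⊥
(ψ ∨ ¬(θ ∧ θ)) ∧ (χ → (ψ ∧ θ)) = ⊤ ∧ ⊥ = ⊥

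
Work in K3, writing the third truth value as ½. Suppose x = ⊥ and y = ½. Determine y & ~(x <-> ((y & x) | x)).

y & x = ½ & ⊥ = ⊥
(y & x) | x = ⊥ | ⊥ = ⊥
x <-> ((y & x) | x) = ⊥ <-> ⊥ = ⊤
~(x <-> ((y & x) | x)) = ~⊤ = ⊥
y & ~(x <-> ((y & x) | x)) = ½ & ⊥ = ⊥

⊥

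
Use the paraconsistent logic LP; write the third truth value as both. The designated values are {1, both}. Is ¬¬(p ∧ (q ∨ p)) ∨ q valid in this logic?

No

Countermodel: p=0, q=0 gives 0, which is not designated.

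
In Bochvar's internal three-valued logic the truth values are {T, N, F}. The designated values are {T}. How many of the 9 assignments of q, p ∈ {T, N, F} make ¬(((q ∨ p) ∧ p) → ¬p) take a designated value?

2

Designated under: (q=T, p=T); (q=F, p=T).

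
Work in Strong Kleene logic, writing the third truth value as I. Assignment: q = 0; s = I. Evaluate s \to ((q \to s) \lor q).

q \to s = 0 \to I = 1
(q \to s) \lor q = 1 \lor 0 = 1
s \to ((q \to s) \lor q) = I \to 1 = 1

1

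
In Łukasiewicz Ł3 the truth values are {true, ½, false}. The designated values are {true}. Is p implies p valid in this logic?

Every assignment of p over {true, ½, false} gives a value in {true}.
In particular, with p=½: p implies p = true.

Yes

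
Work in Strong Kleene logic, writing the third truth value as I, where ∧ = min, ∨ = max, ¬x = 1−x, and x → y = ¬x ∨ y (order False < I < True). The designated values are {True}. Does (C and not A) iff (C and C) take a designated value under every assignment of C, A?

No

Countermodel: C=True, A=True gives False, which is not designated.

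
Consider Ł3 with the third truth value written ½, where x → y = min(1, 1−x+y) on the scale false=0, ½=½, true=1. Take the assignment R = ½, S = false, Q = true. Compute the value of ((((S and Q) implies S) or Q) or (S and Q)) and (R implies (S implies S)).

S and Q = false and true = false
(S and Q) implies S = false implies false = true
((S and Q) implies S) or Q = true or true = true
S and Q = false and true = false
(((S and Q) implies S) or Q) or (S and Q) = true or false = true
S implies S = false implies false = true
R implies (S implies S) = ½ implies true = true
((((S and Q) implies S) or Q) or (S and Q)) and (R implies (S implies S)) = true and true = true

true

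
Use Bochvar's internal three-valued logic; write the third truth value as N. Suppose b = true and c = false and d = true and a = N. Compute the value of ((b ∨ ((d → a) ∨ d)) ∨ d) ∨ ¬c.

N

d → a = true → N = N  [any arg is the third value ⇒ result is the third value]
(d → a) ∨ d = N ∨ true = N
b ∨ ((d → a) ∨ d) = true ∨ N = N
(b ∨ ((d → a) ∨ d)) ∨ d = N ∨ true = N
¬c = ¬false = true
((b ∨ ((d → a) ∨ d)) ∨ d) ∨ ¬c = N ∨ true = N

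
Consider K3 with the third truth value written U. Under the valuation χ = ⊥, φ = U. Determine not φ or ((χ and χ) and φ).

U

not φ = not U = U
χ and χ = ⊥ and ⊥ = ⊥
(χ and χ) and φ = ⊥ and U = ⊥
not φ or ((χ and χ) and φ) = U or ⊥ = U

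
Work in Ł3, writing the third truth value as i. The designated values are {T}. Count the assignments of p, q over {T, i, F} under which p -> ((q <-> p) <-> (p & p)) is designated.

Of the 9 assignments, 7 give a value in {T}.

7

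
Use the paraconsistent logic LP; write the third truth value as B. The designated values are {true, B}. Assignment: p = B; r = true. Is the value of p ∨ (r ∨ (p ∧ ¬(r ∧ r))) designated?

r ∧ r = true ∧ true = true
¬(r ∧ r) = ¬true = false
p ∧ ¬(r ∧ r) = B ∧ false = false
r ∨ (p ∧ ¬(r ∧ r)) = true ∨ false = true
p ∨ (r ∨ (p ∧ ¬(r ∧ r))) = B ∨ true = true
true ∈ {true, B}.

Yes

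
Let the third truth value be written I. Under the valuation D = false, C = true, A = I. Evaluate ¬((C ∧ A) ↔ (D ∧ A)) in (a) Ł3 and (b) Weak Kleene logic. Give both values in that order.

I; I

In Ł3: C ∧ A = true ∧ I = I
D ∧ A = false ∧ I = false
(C ∧ A) ↔ (D ∧ A) = I ↔ false = I  [1 − |½−0|]
¬((C ∧ A) ↔ (D ∧ A)) = ¬I = I
In Weak Kleene logic: C ∧ A = true ∧ I = I
D ∧ A = false ∧ I = I
(C ∧ A) ↔ (D ∧ A) = I ↔ I = I
¬((C ∧ A) ↔ (D ∧ A)) = ¬I = I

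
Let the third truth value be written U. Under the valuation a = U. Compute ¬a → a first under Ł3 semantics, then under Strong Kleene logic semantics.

In Ł3: ¬a = ¬U = U
¬a → a = U → U = 1  [min(1, 1−½+½)]
In Strong Kleene logic: ¬a = ¬U = U
¬a → a = U → U = U
They differ because Ł3 and Strong Kleene logic treat U differently under implication.

1; U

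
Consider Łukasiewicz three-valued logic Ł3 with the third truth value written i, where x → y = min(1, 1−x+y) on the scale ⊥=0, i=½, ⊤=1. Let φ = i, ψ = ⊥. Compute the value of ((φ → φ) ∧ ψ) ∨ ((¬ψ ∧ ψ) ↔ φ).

i

φ → φ = i → i = ⊤
(φ → φ) ∧ ψ = ⊤ ∧ ⊥ = ⊥
¬ψ = ¬⊥ = ⊤
¬ψ ∧ ψ = ⊤ ∧ ⊥ = ⊥
(¬ψ ∧ ψ) ↔ φ = ⊥ ↔ i = i
((φ → φ) ∧ ψ) ∨ ((¬ψ ∧ ψ) ↔ φ) = ⊥ ∨ i = i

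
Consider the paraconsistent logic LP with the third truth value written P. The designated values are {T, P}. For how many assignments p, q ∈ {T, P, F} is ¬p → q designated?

8

Of the 9 assignments, 8 give a value in {T, P}.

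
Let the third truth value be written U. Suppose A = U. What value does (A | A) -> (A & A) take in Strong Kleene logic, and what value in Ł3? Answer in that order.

In Strong Kleene logic: A | A = U | U = U
A & A = U & U = U
(A | A) -> (A & A) = U -> U = U  [~U | U]
In Ł3: A | A = U | U = U
A & A = U & U = U
(A | A) -> (A & A) = U -> U = T  [min(1, 1−½+½)]
They differ because Strong Kleene logic and Ł3 treat U differently under implication.

U; T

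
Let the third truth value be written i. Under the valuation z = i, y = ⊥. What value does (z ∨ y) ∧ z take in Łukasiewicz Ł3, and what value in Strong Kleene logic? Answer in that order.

i; i

In Łukasiewicz Ł3: z ∨ y = i ∨ ⊥ = i
(z ∨ y) ∧ z = i ∧ i = i
In Strong Kleene logic: z ∨ y = i ∨ ⊥ = i
(z ∨ y) ∧ z = i ∧ i = i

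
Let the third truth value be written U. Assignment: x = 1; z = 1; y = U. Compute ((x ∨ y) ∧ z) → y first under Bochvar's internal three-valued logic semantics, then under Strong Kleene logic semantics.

In Bochvar's internal three-valued logic: x ∨ y = 1 ∨ U = U
(x ∨ y) ∧ z = U ∧ 1 = U
((x ∨ y) ∧ z) → y = U → U = U  [any arg is the third value ⇒ result is the third value]
In Strong Kleene logic: x ∨ y = 1 ∨ U = 1
(x ∨ y) ∧ z = 1 ∧ 1 = 1
((x ∨ y) ∧ z) → y = 1 → U = U  [¬1 ∨ U]

U; U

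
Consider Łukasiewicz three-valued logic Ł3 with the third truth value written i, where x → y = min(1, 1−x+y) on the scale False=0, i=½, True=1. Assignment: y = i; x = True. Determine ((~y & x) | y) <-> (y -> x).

~y = ~i = i
~y & x = i & True = i
(~y & x) | y = i | i = i
y -> x = i -> True = True  [min(1, 1−½+1)]
((~y & x) | y) <-> (y -> x) = i <-> True = i

i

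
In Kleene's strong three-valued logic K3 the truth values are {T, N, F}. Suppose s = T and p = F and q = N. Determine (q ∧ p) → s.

T

q ∧ p = N ∧ F = F
(q ∧ p) → s = F → T = T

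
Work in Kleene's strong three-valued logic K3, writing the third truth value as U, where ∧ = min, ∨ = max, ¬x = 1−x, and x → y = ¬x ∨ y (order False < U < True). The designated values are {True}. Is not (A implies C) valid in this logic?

Countermodel: A=True, C=True gives False, which is not designated.

No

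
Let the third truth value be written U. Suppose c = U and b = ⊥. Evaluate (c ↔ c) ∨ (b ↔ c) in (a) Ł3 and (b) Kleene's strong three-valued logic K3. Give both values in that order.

In Ł3: c ↔ c = U ↔ U = ⊤  [1 − |½−½|]
b ↔ c = ⊥ ↔ U = U
(c ↔ c) ∨ (b ↔ c) = ⊤ ∨ U = ⊤
In Kleene's strong three-valued logic K3: c ↔ c = U ↔ U = U
b ↔ c = ⊥ ↔ U = U
(c ↔ c) ∨ (b ↔ c) = U ∨ U = U
They differ because Ł3 and Kleene's strong three-valued logic K3 treat U differently under implication.

⊤; U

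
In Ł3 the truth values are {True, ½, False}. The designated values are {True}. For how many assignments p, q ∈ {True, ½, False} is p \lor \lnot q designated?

Of the 9 assignments, 5 give a value in {True}.

5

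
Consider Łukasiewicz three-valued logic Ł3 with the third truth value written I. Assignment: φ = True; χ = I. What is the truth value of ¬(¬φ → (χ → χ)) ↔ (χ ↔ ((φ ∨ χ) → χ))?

False

¬φ = ¬True = False
χ → χ = I → I = True
¬φ → (χ → χ) = False → True = True
¬(¬φ → (χ → χ)) = ¬True = False
φ ∨ χ = True ∨ I = True
(φ ∨ χ) → χ = True → I = I
χ ↔ ((φ ∨ χ) → χ) = I ↔ I = True
¬(¬φ → (χ → χ)) ↔ (χ ↔ ((φ ∨ χ) → χ)) = False ↔ True = False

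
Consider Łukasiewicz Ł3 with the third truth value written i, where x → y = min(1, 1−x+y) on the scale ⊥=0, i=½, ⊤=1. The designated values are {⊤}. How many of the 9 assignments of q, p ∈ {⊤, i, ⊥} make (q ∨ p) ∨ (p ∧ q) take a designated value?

Of the 9 assignments, 5 give a value in {⊤}.

5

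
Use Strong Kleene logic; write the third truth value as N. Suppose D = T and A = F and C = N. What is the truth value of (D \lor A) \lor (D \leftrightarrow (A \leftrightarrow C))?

D \lor A = T \lor F = T
A \leftrightarrow C = F \leftrightarrow N = N
D \leftrightarrow (A \leftrightarrow C) = T \leftrightarrow N = N
(D \lor A) \lor (D \leftrightarrow (A \leftrightarrow C)) = T \lor N = T

T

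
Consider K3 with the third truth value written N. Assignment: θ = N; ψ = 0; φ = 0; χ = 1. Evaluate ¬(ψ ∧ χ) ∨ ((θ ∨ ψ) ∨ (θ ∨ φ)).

ψ ∧ χ = 0 ∧ 1 = 0
¬(ψ ∧ χ) = ¬0 = 1
θ ∨ ψ = N ∨ 0 = N
θ ∨ φ = N ∨ 0 = N
(θ ∨ ψ) ∨ (θ ∨ φ) = N ∨ N = N
¬(ψ ∧ χ) ∨ ((θ ∨ ψ) ∨ (θ ∨ φ)) = 1 ∨ N = 1

1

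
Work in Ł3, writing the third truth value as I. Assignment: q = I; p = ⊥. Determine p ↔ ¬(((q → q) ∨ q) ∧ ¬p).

q → q = I → I = ⊤  [min(1, 1−½+½)]
(q → q) ∨ q = ⊤ ∨ I = ⊤
¬p = ¬⊥ = ⊤
((q → q) ∨ q) ∧ ¬p = ⊤ ∧ ⊤ = ⊤
¬(((q → q) ∨ q) ∧ ¬p) = ¬⊤ = ⊥
p ↔ ¬(((q → q) ∨ q) ∧ ¬p) = ⊥ ↔ ⊥ = ⊤

⊤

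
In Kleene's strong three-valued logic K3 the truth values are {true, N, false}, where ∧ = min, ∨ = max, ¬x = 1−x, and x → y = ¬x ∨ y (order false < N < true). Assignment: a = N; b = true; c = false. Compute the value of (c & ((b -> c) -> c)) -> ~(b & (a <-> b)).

true

b -> c = true -> false = false
(b -> c) -> c = false -> false = true
c & ((b -> c) -> c) = false & true = false
a <-> b = N <-> true = N
b & (a <-> b) = true & N = N
~(b & (a <-> b)) = ~N = N
(c & ((b -> c) -> c)) -> ~(b & (a <-> b)) = false -> N = true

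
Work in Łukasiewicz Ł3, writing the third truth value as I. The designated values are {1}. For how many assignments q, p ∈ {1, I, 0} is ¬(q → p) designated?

1

Designated under: (q=1, p=0).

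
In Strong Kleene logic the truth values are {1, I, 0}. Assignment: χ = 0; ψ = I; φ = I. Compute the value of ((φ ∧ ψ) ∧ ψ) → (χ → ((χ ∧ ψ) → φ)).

φ ∧ ψ = I ∧ I = I
(φ ∧ ψ) ∧ ψ = I ∧ I = I
χ ∧ ψ = 0 ∧ I = 0
(χ ∧ ψ) → φ = 0 → I = 1  [¬0 ∨ I]
χ → ((χ ∧ ψ) → φ) = 0 → 1 = 1
((φ ∧ ψ) ∧ ψ) → (χ → ((χ ∧ ψ) → φ)) = I → 1 = 1

1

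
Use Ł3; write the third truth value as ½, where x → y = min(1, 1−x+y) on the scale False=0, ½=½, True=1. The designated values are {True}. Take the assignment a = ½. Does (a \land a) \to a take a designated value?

a \land a = ½ \land ½ = ½
(a \land a) \to a = ½ \to ½ = True
True ∈ {True}.

Yes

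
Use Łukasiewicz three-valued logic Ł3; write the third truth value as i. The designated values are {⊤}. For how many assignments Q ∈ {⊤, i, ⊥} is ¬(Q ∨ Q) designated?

1

Q=⊤: ⊥ ·
Q=i: i ·
Q=⊥: ⊤ ✓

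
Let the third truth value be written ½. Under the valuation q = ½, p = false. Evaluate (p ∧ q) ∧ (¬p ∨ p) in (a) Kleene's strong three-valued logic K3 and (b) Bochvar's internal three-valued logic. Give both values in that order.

In Kleene's strong three-valued logic K3: p ∧ q = false ∧ ½ = false
¬p = ¬false = true
¬p ∨ p = true ∨ false = true
(p ∧ q) ∧ (¬p ∨ p) = false ∧ true = false
In Bochvar's internal three-valued logic: p ∧ q = false ∧ ½ = ½
¬p = ¬false = true
¬p ∨ p = true ∨ false = true
(p ∧ q) ∧ (¬p ∨ p) = ½ ∧ true = ½
They differ because Kleene's strong three-valued logic K3 and Bochvar's internal three-valued logic treat ½ differently under the binary connectives.

false; ½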